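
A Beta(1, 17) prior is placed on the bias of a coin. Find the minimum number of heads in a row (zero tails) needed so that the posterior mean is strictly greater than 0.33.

k = 8

After k heads and 0 tails the posterior is Beta(1+k, 17), with mean (1+k)/(1+17+k).
Set (1+k)/(18+k) > 0.33 and solve: k > (0.33·18 − 1)/(1 − 0.33) = 7.373.
The smallest integer exceeding 7.373 is 8, and checking k=8: (9)/(26) = 0.3462 > 0.33.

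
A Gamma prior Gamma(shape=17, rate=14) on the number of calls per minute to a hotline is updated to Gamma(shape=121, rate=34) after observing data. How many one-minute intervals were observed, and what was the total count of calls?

Gamma–Poisson conjugacy: posterior shape = α + Σxᵢ, posterior rate = β + n.
Matching: Σxᵢ = 121 − 17 = 104 and n = 34 − 14 = 20.

n = 20 one-minute intervals with total 104 calls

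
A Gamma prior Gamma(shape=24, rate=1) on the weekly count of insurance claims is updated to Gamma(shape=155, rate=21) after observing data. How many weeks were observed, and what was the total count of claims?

A Gamma(α, β) prior (rate parametrization) on a Poisson rate with n observations summing to S gives posterior Gamma(α+S, β+n).
Matching: Σxᵢ = 155 − 24 = 131 and n = 21 − 1 = 20.

n = 20 weeks with total 131 claims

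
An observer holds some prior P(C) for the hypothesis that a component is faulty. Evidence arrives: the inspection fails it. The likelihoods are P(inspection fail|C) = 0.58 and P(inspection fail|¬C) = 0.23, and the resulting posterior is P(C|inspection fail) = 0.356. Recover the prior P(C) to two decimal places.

P(C) = 0.18

In odds form, posterior odds = prior odds × likelihood ratio, so prior odds = posterior odds ÷ LR.
Posterior odds = 0.356/(1−0.356) = 0.5528. LR = 0.58/0.23 = 2.5217.
Prior odds = 0.5528/2.5217 = 0.2192, so P(C) = 0.2192/(1+0.2192) ≈ 0.18.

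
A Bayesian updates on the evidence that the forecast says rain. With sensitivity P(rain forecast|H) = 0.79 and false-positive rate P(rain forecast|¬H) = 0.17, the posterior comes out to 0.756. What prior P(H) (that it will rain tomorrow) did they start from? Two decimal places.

P(H) = 0.40

Bayes' rule in odds form gives O(H|E) = O(H)·[P(E|H)/P(E|¬H)], hence O(H) = O(H|E)/LR.
Posterior odds = 0.756/(1−0.756) = 3.0984. LR = 0.79/0.17 = 4.6471.
Prior odds = 3.0984/4.6471 = 0.6667, so P(H) = 0.6667/(1+0.6667) ≈ 0.40.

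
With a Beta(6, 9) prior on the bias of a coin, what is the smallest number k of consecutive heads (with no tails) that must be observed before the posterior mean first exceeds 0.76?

After k heads and 0 tails the posterior is Beta(6+k, 9), with mean (6+k)/(6+9+k).
Set (6+k)/(15+k) > 0.76 and solve: k > (0.76·15 − 6)/(1 − 0.76) = 22.500.
The smallest integer exceeding 22.500 is 23.

k = 23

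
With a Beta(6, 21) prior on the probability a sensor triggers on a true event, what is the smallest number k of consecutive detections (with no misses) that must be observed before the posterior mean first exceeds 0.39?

k = 8

After k detections and 0 misses the posterior is Beta(6+k, 21), with mean (6+k)/(6+21+k).
Set (6+k)/(27+k) > 0.39 and solve: k > (0.39·27 − 6)/(1 − 0.39) = 7.426.
The smallest integer exceeding 7.426 is 8.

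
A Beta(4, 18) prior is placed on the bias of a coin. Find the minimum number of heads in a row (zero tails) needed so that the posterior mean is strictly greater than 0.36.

k = 7

After k heads and 0 tails the posterior is Beta(4+k, 18), with mean (4+k)/(4+18+k).
Set (4+k)/(22+k) > 0.36 and solve: k > (0.36·22 − 4)/(1 − 0.36) = 6.125.
The smallest integer exceeding 6.125 is 7, and checking k=7: (11)/(29) = 0.3793 > 0.36.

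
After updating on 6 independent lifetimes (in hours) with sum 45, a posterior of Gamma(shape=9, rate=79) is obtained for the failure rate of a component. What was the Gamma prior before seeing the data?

Gamma–exponential conjugacy: posterior shape = α + n, posterior rate = β + Σtᵢ.
So α = 9 − 6 = 3 and β = 79 − 45 = 34.

Gamma(shape=3, rate=34)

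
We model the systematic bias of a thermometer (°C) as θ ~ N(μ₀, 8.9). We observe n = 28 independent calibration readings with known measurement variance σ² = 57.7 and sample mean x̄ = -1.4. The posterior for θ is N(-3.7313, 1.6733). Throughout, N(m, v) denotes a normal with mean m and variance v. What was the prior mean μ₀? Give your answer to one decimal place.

μ₀ = -13.8

The posterior mean is a precision-weighted average: μ_n = (τ₀μ₀ + τ_data·x̄)/(τ₀+τ_data), with τ₀=1/σ₀² and τ_data=n/σ².
Here τ₀ = 1/8.9 = 0.112360 and τ_data = 28/57.7 = 0.485269, so τ_n = 0.597629.
Rearranging for μ₀: μ₀ = (μ_n·τ_n − τ_data·x̄)/τ₀ = (-3.7313·0.597629 − 0.485269·-1.4) / 0.112360 = -1.550556/0.112360 ≈ -13.8.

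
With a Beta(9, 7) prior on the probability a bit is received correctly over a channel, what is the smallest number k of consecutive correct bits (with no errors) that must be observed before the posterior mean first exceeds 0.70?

k = 8

After k correct bits and 0 errors the posterior is Beta(9+k, 7), with mean (9+k)/(9+7+k).
Set (9+k)/(16+k) > 0.70 and solve: k > (0.70·16 − 9)/(1 − 0.70) = 7.333.
The smallest integer exceeding 7.333 is 8.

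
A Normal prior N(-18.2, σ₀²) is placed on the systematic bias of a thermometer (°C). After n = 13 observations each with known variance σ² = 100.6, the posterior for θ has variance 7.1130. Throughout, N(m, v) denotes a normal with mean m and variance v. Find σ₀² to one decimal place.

For the Normal–Normal model with known σ², precisions add: τ_n = τ₀ + n/σ².
So 1/σ₀² = 1/7.1130 − 13/100.6 = 0.140588 − 0.129225 = 0.011363.
Hence σ₀² = 1/0.011363 ≈ 88.0.

σ₀² = 88.0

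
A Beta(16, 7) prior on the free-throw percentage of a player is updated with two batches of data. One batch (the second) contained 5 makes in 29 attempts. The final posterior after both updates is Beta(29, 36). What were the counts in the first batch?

8 makes and 5 misses

Because Beta–binomial updating is additive in the counts, the combined data contributed (α_post−α_prior, β_post−β_prior) successes and failures.
Total across both batches: 29−16=13 makes, 36−7=29 misses.
Subtract the second batch: 13−5=8 makes and 29−24=5 misses.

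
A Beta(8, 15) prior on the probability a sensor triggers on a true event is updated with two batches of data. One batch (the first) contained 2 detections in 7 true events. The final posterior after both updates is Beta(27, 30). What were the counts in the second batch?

Because Beta–binomial updating is additive in the counts, the combined data contributed (α_post−α_prior, β_post−β_prior) successes and failures.
Total across both batches: 27−8=19 detections, 30−15=15 misses.
Subtract the first batch: 19−2=17 detections and 15−5=10 misses.

17 detections and 10 misses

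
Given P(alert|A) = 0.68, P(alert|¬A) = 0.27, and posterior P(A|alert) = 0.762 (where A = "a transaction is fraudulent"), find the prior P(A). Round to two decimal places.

P(A) = 0.56

Bayes' rule in odds form gives O(A|E) = O(A)·[P(E|A)/P(E|¬A)], hence O(A) = O(A|E)/LR.
Posterior odds = 0.762/(1−0.762) = 3.2017. LR = 0.68/0.27 = 2.5185.
Prior odds = 3.2017/2.5185 = 1.2713, so P(A) = 1.2713/(1+1.2713) ≈ 0.56.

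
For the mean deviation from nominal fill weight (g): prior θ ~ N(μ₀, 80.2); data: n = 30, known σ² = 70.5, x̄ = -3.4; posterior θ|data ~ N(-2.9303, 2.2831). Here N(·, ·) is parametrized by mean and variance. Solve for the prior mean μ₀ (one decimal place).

μ₀ = 13.1

With known observation variance, the Normal–Normal posterior has precision τ_n = τ₀ + n/σ² and mean μ_n = (τ₀μ₀ + (n/σ²)x̄)/τ_n.
Here τ₀ = 1/80.2 = 0.012469 and τ_data = 30/70.5 = 0.425532, so τ_n = 0.438001.
Rearranging for μ₀: μ₀ = (μ_n·τ_n − τ_data·x̄)/τ₀ = (-2.9303·0.438001 − 0.425532·-3.4) / 0.012469 = 0.163334/0.012469 ≈ 13.1.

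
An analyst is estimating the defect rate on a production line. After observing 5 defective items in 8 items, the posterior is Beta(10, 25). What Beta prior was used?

Beta(5, 22)

Under Beta–binomial conjugacy the posterior parameters are (α+s, β+f).
So α = 10 − 5 = 5 and β = 25 − 3 = 22.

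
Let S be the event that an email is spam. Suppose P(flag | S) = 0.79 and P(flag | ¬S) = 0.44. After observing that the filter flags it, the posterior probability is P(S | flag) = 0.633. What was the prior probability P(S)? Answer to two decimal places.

P(S) = 0.49

In odds form, posterior odds = prior odds × likelihood ratio, so prior odds = posterior odds ÷ LR.
Posterior odds = 0.633/(1−0.633) = 1.7248. LR = 0.79/0.44 = 1.7955.
Prior odds = 1.7248/1.7955 = 0.9606, so P(S) = 0.9606/(1+0.9606) ≈ 0.49.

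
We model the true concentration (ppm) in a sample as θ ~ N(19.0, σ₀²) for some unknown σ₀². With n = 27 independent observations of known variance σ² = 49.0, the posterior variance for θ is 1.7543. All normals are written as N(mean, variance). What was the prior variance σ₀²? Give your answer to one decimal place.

Posterior precision equals prior precision plus data precision: 1/σ_n² = 1/σ₀² + n/σ².
So 1/σ₀² = 1/1.7543 − 27/49.0 = 0.570028 − 0.551020 = 0.019008.
Hence σ₀² = 1/0.019008 ≈ 52.6.

σ₀² = 52.6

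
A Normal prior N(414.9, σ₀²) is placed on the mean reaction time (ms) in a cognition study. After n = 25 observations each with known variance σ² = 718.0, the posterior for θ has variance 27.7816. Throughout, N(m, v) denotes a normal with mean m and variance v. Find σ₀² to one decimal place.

For the Normal–Normal model with known σ², precisions add: τ_n = τ₀ + n/σ².
So 1/σ₀² = 1/27.7816 − 25/718.0 = 0.035995 − 0.034819 = 0.001176.
Hence σ₀² = 1/0.001176 ≈ 850.3.

σ₀² = 850.3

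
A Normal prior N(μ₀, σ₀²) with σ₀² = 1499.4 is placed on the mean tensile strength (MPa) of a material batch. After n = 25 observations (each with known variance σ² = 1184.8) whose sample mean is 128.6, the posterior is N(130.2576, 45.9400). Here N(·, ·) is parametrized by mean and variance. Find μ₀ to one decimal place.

With known observation variance, the Normal–Normal posterior has precision τ_n = τ₀ + n/σ² and mean μ_n = (τ₀μ₀ + (n/σ²)x̄)/τ_n.
Here τ₀ = 1/1499.4 = 0.000667 and τ_data = 25/1184.8 = 0.021101, so τ_n = 0.021768.
Rearranging for μ₀: μ₀ = (μ_n·τ_n − τ_data·x̄)/τ₀ = (130.2576·0.021768 − 0.021101·128.6) / 0.000667 = 0.121859/0.000667 ≈ 182.7.

μ₀ = 182.7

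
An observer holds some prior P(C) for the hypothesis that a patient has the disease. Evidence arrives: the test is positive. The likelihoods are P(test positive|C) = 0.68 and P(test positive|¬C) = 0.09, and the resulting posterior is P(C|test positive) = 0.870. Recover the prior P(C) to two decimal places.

In odds form, posterior odds = prior odds × likelihood ratio, so prior odds = posterior odds ÷ LR.
Posterior odds = 0.870/(1−0.870) = 6.6923. LR = 0.68/0.09 = 7.5556.
Prior odds = 6.6923/7.5556 = 0.8857, so P(C) = 0.8857/(1+0.8857) ≈ 0.47.

P(C) = 0.47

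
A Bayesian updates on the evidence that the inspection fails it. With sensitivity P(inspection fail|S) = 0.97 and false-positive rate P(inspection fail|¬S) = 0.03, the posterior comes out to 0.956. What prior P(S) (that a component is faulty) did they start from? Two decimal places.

P(S) = 0.40

In odds form, posterior odds = prior odds × likelihood ratio, so prior odds = posterior odds ÷ LR.
Posterior odds = 0.956/(1−0.956) = 21.7273. LR = 0.97/0.03 = 32.3333.
Prior odds = 21.7273/32.3333 = 0.6720, so P(S) = 0.6720/(1+0.6720) ≈ 0.40.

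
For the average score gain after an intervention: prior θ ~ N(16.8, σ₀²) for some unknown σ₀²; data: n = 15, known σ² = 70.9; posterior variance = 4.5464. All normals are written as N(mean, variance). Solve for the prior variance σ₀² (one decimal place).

Posterior precision equals prior precision plus data precision: 1/σ_n² = 1/σ₀² + n/σ².
So 1/σ₀² = 1/4.5464 − 15/70.9 = 0.219954 − 0.211566 = 0.008388.
Hence σ₀² = 1/0.008388 ≈ 119.2.

σ₀² = 119.2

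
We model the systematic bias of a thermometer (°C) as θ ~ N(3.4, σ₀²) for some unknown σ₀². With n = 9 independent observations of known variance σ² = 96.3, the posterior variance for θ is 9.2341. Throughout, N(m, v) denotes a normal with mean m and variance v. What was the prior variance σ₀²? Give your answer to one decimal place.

For the Normal–Normal model with known σ², precisions add: τ_n = τ₀ + n/σ².
So 1/σ₀² = 1/9.2341 − 9/96.3 = 0.108294 − 0.093458 = 0.014836.
Hence σ₀² = 1/0.014836 ≈ 67.4.

σ₀² = 67.4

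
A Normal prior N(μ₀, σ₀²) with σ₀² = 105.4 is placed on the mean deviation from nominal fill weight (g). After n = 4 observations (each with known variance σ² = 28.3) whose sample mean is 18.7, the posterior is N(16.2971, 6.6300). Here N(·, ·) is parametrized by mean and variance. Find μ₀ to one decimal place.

With known observation variance, the Normal–Normal posterior has precision τ_n = τ₀ + n/σ² and mean μ_n = (τ₀μ₀ + (n/σ²)x̄)/τ_n.
Here τ₀ = 1/105.4 = 0.009488 and τ_data = 4/28.3 = 0.141343, so τ_n = 0.150831.
Rearranging for μ₀: μ₀ = (μ_n·τ_n − τ_data·x̄)/τ₀ = (16.2971·0.150831 − 0.141343·18.7) / 0.009488 = -0.185006/0.009488 ≈ -19.5.

μ₀ = -19.5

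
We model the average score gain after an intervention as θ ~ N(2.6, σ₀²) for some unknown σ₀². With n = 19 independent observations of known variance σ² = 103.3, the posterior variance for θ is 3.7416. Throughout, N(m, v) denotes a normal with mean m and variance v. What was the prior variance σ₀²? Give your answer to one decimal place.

For the Normal–Normal model with known σ², precisions add: τ_n = τ₀ + n/σ².
So 1/σ₀² = 1/3.7416 − 19/103.3 = 0.267265 − 0.183930 = 0.083335.
Hence σ₀² = 1/0.083335 ≈ 12.0.

σ₀² = 12.0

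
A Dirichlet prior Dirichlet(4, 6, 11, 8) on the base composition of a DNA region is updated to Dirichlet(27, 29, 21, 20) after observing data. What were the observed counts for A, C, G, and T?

For a Dirichlet(α) prior with multinomial counts c, the posterior is Dirichlet(α + c) componentwise.
Counts are posterior − prior componentwise: 27−4=23, 29−6=23, 21−11=10, 20−8=12.

counts (23, 23, 10, 12)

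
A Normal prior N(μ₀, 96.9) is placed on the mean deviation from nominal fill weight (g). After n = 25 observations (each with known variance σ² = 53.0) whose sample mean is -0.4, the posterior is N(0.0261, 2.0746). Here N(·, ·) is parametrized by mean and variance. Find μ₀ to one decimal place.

μ₀ = 19.5

With known observation variance, the Normal–Normal posterior has precision τ_n = τ₀ + n/σ² and mean μ_n = (τ₀μ₀ + (n/σ²)x̄)/τ_n.
Here τ₀ = 1/96.9 = 0.010320 and τ_data = 25/53.0 = 0.471698, so τ_n = 0.482018.
Rearranging for μ₀: μ₀ = (μ_n·τ_n − τ_data·x̄)/τ₀ = (0.0261·0.482018 − 0.471698·-0.4) / 0.010320 = 0.201260/0.010320 ≈ 19.5.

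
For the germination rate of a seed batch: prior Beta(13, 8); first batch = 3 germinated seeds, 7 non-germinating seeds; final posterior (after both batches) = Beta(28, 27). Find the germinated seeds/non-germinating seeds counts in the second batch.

12 germinated seeds and 12 non-germinating seeds

Because Beta–binomial updating is additive in the counts, the combined data contributed (α_post−α_prior, β_post−β_prior) successes and failures.
Total across both batches: 28−13=15 germinated seeds, 27−8=19 non-germinating seeds.
Subtract the first batch: 15−3=12 germinated seeds and 19−7=12 non-germinating seeds.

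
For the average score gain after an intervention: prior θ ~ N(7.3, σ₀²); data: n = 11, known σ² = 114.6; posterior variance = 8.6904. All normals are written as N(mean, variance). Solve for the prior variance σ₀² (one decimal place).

For the Normal–Normal model with known σ², precisions add: τ_n = τ₀ + n/σ².
So 1/σ₀² = 1/8.6904 − 11/114.6 = 0.115070 − 0.095986 = 0.019084.
Hence σ₀² = 1/0.019084 ≈ 52.4.

σ₀² = 52.4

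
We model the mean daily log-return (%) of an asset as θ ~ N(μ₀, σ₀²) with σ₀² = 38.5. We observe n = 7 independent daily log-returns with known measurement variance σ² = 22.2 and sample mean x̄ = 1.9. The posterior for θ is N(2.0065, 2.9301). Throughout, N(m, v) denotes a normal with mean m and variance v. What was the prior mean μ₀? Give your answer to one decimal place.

μ₀ = 3.3

The posterior mean is a precision-weighted average: μ_n = (τ₀μ₀ + τ_data·x̄)/(τ₀+τ_data), with τ₀=1/σ₀² and τ_data=n/σ².
Here τ₀ = 1/38.5 = 0.025974 and τ_data = 7/22.2 = 0.315315, so τ_n = 0.341289.
Rearranging for μ₀: μ₀ = (μ_n·τ_n − τ_data·x̄)/τ₀ = (2.0065·0.341289 − 0.315315·1.9) / 0.025974 = 0.085698/0.025974 ≈ 3.3.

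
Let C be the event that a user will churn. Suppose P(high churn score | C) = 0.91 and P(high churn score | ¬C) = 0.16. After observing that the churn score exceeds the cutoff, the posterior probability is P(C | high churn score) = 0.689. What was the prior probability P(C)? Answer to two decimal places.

Bayes' rule in odds form gives O(C|E) = O(C)·[P(E|C)/P(E|¬C)], hence O(C) = O(C|E)/LR.
Posterior odds = 0.689/(1−0.689) = 2.2154. LR = 0.91/0.16 = 5.6875.
Prior odds = 2.2154/5.6875 = 0.3895, so P(C) = 0.3895/(1+0.3895) ≈ 0.28.

P(C) = 0.28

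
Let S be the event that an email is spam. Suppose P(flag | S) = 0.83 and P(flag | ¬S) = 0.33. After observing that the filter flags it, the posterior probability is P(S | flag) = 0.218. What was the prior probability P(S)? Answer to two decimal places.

In odds form, posterior odds = prior odds × likelihood ratio, so prior odds = posterior odds ÷ LR.
Posterior odds = 0.218/(1−0.218) = 0.2788. LR = 0.83/0.33 = 2.5152.
Prior odds = 0.2788/2.5152 = 0.1108, so P(S) = 0.1108/(1+0.1108) ≈ 0.10.

P(S) = 0.10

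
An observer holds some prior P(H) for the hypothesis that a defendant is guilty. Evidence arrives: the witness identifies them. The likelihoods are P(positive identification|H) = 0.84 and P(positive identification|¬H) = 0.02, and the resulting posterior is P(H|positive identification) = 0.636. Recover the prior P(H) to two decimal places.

P(H) = 0.04

Bayes' rule in odds form gives O(H|E) = O(H)·[P(E|H)/P(E|¬H)], hence O(H) = O(H|E)/LR.
Posterior odds = 0.636/(1−0.636) = 1.7473. LR = 0.84/0.02 = 42.0000.
Prior odds = 1.7473/42.0000 = 0.0416, so P(H) = 0.0416/(1+0.0416) ≈ 0.04.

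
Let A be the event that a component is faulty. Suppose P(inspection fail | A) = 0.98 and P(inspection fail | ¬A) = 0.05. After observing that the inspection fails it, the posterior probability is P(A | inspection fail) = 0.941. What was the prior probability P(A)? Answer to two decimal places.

In odds form, posterior odds = prior odds × likelihood ratio, so prior odds = posterior odds ÷ LR.
Posterior odds = 0.941/(1−0.941) = 15.9492. LR = 0.98/0.05 = 19.6000.
Prior odds = 15.9492/19.6000 = 0.8137, so P(A) = 0.8137/(1+0.8137) ≈ 0.45.

P(A) = 0.45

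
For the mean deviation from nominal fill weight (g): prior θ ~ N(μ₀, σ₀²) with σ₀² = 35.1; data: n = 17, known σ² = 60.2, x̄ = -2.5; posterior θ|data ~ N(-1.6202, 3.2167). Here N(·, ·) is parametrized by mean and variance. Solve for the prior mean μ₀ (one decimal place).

μ₀ = 7.1

The posterior mean is a precision-weighted average: μ_n = (τ₀μ₀ + τ_data·x̄)/(τ₀+τ_data), with τ₀=1/σ₀² and τ_data=n/σ².
Here τ₀ = 1/35.1 = 0.028490 and τ_data = 17/60.2 = 0.282392, so τ_n = 0.310882.
Rearranging for μ₀: μ₀ = (μ_n·τ_n − τ_data·x̄)/τ₀ = (-1.6202·0.310882 − 0.282392·-2.5) / 0.028490 = 0.202289/0.028490 ≈ 7.1.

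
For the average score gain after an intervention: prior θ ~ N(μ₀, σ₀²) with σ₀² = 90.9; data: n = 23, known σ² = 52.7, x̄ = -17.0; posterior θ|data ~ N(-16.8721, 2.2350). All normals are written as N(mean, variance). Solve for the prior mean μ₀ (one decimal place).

μ₀ = -11.8

The posterior mean is a precision-weighted average: μ_n = (τ₀μ₀ + τ_data·x̄)/(τ₀+τ_data), with τ₀=1/σ₀² and τ_data=n/σ².
Here τ₀ = 1/90.9 = 0.011001 and τ_data = 23/52.7 = 0.436433, so τ_n = 0.447434.
Rearranging for μ₀: μ₀ = (μ_n·τ_n − τ_data·x̄)/τ₀ = (-16.8721·0.447434 − 0.436433·-17.0) / 0.011001 = -0.129790/0.011001 ≈ -11.8.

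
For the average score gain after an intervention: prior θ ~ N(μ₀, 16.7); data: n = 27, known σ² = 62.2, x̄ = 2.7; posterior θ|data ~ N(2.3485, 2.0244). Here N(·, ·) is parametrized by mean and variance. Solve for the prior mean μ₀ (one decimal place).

The posterior mean is a precision-weighted average: μ_n = (τ₀μ₀ + τ_data·x̄)/(τ₀+τ_data), with τ₀=1/σ₀² and τ_data=n/σ².
Here τ₀ = 1/16.7 = 0.059880 and τ_data = 27/62.2 = 0.434084, so τ_n = 0.493964.
Rearranging for μ₀: μ₀ = (μ_n·τ_n − τ_data·x̄)/τ₀ = (2.3485·0.493964 − 0.434084·2.7) / 0.059880 = -0.011952/0.059880 ≈ -0.2.

μ₀ = -0.2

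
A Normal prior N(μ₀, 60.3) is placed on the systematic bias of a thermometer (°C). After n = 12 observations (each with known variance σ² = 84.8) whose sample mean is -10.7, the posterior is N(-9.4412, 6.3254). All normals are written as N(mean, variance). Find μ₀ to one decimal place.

The posterior mean is a precision-weighted average: μ_n = (τ₀μ₀ + τ_data·x̄)/(τ₀+τ_data), with τ₀=1/σ₀² and τ_data=n/σ².
Here τ₀ = 1/60.3 = 0.016584 and τ_data = 12/84.8 = 0.141509, so τ_n = 0.158093.
Rearranging for μ₀: μ₀ = (μ_n·τ_n − τ_data·x̄)/τ₀ = (-9.4412·0.158093 − 0.141509·-10.7) / 0.016584 = 0.021559/0.016584 ≈ 1.3.

μ₀ = 1.3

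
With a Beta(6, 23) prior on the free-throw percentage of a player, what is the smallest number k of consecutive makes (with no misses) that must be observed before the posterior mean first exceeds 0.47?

After k makes and 0 misses the posterior is Beta(6+k, 23), with mean (6+k)/(6+23+k).
Set (6+k)/(29+k) > 0.47 and solve: k > (0.47·29 − 6)/(1 − 0.47) = 14.396.
The smallest integer exceeding 14.396 is 15.

k = 15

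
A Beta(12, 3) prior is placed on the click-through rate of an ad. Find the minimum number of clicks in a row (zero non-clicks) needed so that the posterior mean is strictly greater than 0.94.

After k clicks and 0 non-clicks the posterior is Beta(12+k, 3), with mean (12+k)/(12+3+k).
Set (12+k)/(15+k) > 0.94 and solve: k > (0.94·15 − 12)/(1 − 0.94) = 35.000.
The smallest integer exceeding 35.000 is 36.

k = 36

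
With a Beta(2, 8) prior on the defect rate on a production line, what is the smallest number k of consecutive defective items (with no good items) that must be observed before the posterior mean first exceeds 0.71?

k = 18

After k defective items and 0 good items the posterior is Beta(2+k, 8), with mean (2+k)/(2+8+k).
Set (2+k)/(10+k) > 0.71 and solve: k > (0.71·10 − 2)/(1 − 0.71) = 17.586.
The smallest integer exceeding 17.586 is 18.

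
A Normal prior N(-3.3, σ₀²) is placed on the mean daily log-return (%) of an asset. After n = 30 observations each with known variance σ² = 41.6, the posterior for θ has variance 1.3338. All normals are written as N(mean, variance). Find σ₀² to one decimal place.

For the Normal–Normal model with known σ², precisions add: τ_n = τ₀ + n/σ².
So 1/σ₀² = 1/1.3338 − 30/41.6 = 0.749738 − 0.721154 = 0.028584.
Hence σ₀² = 1/0.028584 ≈ 35.0.

σ₀² = 35.0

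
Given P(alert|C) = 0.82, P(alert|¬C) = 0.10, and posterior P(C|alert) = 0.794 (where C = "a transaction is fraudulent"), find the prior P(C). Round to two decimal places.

P(C) = 0.32

In odds form, posterior odds = prior odds × likelihood ratio, so prior odds = posterior odds ÷ LR.
Posterior odds = 0.794/(1−0.794) = 3.8544. LR = 0.82/0.10 = 8.2000.
Prior odds = 3.8544/8.2000 = 0.4700, so P(C) = 0.4700/(1+0.4700) ≈ 0.32.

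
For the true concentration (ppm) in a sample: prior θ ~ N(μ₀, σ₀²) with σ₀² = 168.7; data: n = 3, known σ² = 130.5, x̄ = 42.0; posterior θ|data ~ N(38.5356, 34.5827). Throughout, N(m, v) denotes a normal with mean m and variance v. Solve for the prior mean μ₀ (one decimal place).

The posterior mean is a precision-weighted average: μ_n = (τ₀μ₀ + τ_data·x̄)/(τ₀+τ_data), with τ₀=1/σ₀² and τ_data=n/σ².
Here τ₀ = 1/168.7 = 0.005928 and τ_data = 3/130.5 = 0.022989, so τ_n = 0.028917.
Rearranging for μ₀: μ₀ = (μ_n·τ_n − τ_data·x̄)/τ₀ = (38.5356·0.028917 − 0.022989·42.0) / 0.005928 = 0.148796/0.005928 ≈ 25.1.

μ₀ = 25.1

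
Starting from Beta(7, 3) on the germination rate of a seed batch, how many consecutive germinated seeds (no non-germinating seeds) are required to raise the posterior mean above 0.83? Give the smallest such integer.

After k germinated seeds and 0 non-germinating seeds the posterior is Beta(7+k, 3), with mean (7+k)/(7+3+k).
Set (7+k)/(10+k) > 0.83 and solve: k > (0.83·10 − 7)/(1 − 0.83) = 7.647.
The smallest integer exceeding 7.647 is 8, and checking k=8: (15)/(18) = 0.8333 > 0.83.

k = 8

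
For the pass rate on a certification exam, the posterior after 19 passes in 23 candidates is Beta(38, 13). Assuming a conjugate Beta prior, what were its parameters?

A Beta(α, β) prior with s successes and f failures in binomial data gives a Beta(α+s, β+f) posterior.
Subtract the data counts: 38−19=19, 13−4=9.

Beta(19, 9)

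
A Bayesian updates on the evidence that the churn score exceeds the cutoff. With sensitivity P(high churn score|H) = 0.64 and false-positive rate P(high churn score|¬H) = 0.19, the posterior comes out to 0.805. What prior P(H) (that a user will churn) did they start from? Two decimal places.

Bayes' rule in odds form gives O(H|E) = O(H)·[P(E|H)/P(E|¬H)], hence O(H) = O(H|E)/LR.
Posterior odds = 0.805/(1−0.805) = 4.1282. LR = 0.64/0.19 = 3.3684.
Prior odds = 4.1282/3.3684 = 1.2256, so P(H) = 1.2256/(1+1.2256) ≈ 0.55.

P(H) = 0.55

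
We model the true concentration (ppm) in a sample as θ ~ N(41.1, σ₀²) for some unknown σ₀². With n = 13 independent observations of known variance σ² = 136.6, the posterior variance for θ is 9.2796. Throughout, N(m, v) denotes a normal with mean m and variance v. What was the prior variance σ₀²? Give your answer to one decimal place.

Posterior precision equals prior precision plus data precision: 1/σ_n² = 1/σ₀² + n/σ².
So 1/σ₀² = 1/9.2796 − 13/136.6 = 0.107763 − 0.095168 = 0.012595.
Hence σ₀² = 1/0.012595 ≈ 79.4.

σ₀² = 79.4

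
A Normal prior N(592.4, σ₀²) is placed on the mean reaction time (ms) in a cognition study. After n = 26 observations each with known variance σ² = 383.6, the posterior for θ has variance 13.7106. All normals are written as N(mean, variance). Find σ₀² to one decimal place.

For the Normal–Normal model with known σ², precisions add: τ_n = τ₀ + n/σ².
So 1/σ₀² = 1/13.7106 − 26/383.6 = 0.072936 − 0.067779 = 0.005157.
Hence σ₀² = 1/0.005157 ≈ 193.9.

σ₀² = 193.9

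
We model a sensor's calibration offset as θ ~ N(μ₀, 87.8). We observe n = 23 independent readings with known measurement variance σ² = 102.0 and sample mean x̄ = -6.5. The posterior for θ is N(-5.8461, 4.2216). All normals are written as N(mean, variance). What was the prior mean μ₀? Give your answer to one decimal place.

μ₀ = 7.1

With known observation variance, the Normal–Normal posterior has precision τ_n = τ₀ + n/σ² and mean μ_n = (τ₀μ₀ + (n/σ²)x̄)/τ_n.
Here τ₀ = 1/87.8 = 0.011390 and τ_data = 23/102.0 = 0.225490, so τ_n = 0.236880.
Rearranging for μ₀: μ₀ = (μ_n·τ_n − τ_data·x̄)/τ₀ = (-5.8461·0.236880 − 0.225490·-6.5) / 0.011390 = 0.080861/0.011390 ≈ 7.1.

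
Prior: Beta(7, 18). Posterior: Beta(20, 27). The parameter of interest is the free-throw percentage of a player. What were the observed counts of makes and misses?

Under Beta–binomial conjugacy the posterior parameters are (α+s, β+f).
So s = 20 − 7 = 13 and f = 27 − 18 = 9.

13 makes and 9 misses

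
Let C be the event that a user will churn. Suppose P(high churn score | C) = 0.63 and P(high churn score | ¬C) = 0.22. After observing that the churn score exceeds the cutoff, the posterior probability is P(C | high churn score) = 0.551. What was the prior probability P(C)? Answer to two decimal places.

In odds form, posterior odds = prior odds × likelihood ratio, so prior odds = posterior odds ÷ LR.
Posterior odds = 0.551/(1−0.551) = 1.2272. LR = 0.63/0.22 = 2.8636.
Prior odds = 1.2272/2.8636 = 0.4286, so P(C) = 0.4286/(1+0.4286) ≈ 0.30.

P(C) = 0.30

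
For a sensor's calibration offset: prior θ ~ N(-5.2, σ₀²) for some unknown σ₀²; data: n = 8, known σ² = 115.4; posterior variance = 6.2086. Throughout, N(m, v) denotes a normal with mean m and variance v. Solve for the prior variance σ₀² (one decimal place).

Posterior precision equals prior precision plus data precision: 1/σ_n² = 1/σ₀² + n/σ².
So 1/σ₀² = 1/6.2086 − 8/115.4 = 0.161067 − 0.069324 = 0.091743.
Hence σ₀² = 1/0.091743 ≈ 10.9.

σ₀² = 10.9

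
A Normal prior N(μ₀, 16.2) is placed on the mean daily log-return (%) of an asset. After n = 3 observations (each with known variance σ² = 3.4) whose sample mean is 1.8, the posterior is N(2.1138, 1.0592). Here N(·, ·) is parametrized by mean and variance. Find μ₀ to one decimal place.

μ₀ = 6.6

With known observation variance, the Normal–Normal posterior has precision τ_n = τ₀ + n/σ² and mean μ_n = (τ₀μ₀ + (n/σ²)x̄)/τ_n.
Here τ₀ = 1/16.2 = 0.061728 and τ_data = 3/3.4 = 0.882353, so τ_n = 0.944081.
Rearranging for μ₀: μ₀ = (μ_n·τ_n − τ_data·x̄)/τ₀ = (2.1138·0.944081 − 0.882353·1.8) / 0.061728 = 0.407363/0.061728 ≈ 6.6.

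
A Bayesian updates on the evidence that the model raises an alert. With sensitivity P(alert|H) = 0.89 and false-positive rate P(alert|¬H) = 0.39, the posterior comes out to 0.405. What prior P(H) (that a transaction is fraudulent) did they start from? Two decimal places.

Bayes' rule in odds form gives O(H|E) = O(H)·[P(E|H)/P(E|¬H)], hence O(H) = O(H|E)/LR.
Posterior odds = 0.405/(1−0.405) = 0.6807. LR = 0.89/0.39 = 2.2821.
Prior odds = 0.6807/2.2821 = 0.2983, so P(H) = 0.2983/(1+0.2983) ≈ 0.23.

P(H) = 0.23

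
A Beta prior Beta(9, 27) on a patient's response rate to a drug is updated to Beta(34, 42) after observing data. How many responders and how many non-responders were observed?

Under Beta–binomial conjugacy the posterior parameters are (α+s, β+f).
Match parameters: s=34−9=25, f=42−27=15.

25 responders and 15 non-responders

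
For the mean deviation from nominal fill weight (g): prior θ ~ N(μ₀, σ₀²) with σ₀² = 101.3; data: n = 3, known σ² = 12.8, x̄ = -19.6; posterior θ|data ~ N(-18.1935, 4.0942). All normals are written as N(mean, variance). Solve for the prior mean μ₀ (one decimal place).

μ₀ = 15.2

The posterior mean is a precision-weighted average: μ_n = (τ₀μ₀ + τ_data·x̄)/(τ₀+τ_data), with τ₀=1/σ₀² and τ_data=n/σ².
Here τ₀ = 1/101.3 = 0.009872 and τ_data = 3/12.8 = 0.234375, so τ_n = 0.244247.
Rearranging for μ₀: μ₀ = (μ_n·τ_n − τ_data·x̄)/τ₀ = (-18.1935·0.244247 − 0.234375·-19.6) / 0.009872 = 0.150042/0.009872 ≈ 15.2.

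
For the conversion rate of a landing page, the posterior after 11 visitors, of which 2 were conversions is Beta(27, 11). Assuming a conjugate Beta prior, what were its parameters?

A Beta(α, β) prior with s successes and f failures in binomial data gives a Beta(α+s, β+f) posterior.
So α = 27 − 2 = 25 and β = 11 − 9 = 2.

Beta(25, 2)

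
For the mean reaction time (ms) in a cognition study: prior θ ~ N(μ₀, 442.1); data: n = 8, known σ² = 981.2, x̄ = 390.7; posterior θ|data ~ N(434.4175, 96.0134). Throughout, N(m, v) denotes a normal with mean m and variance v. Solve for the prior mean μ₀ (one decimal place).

With known observation variance, the Normal–Normal posterior has precision τ_n = τ₀ + n/σ² and mean μ_n = (τ₀μ₀ + (n/σ²)x̄)/τ_n.
Here τ₀ = 1/442.1 = 0.002262 and τ_data = 8/981.2 = 0.008153, so τ_n = 0.010415.
Rearranging for μ₀: μ₀ = (μ_n·τ_n − τ_data·x̄)/τ₀ = (434.4175·0.010415 − 0.008153·390.7) / 0.002262 = 1.339081/0.002262 ≈ 592.0.

μ₀ = 592.0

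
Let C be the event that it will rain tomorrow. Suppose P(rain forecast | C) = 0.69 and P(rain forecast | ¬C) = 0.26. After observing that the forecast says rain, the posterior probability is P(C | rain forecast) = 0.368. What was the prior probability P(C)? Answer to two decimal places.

P(C) = 0.18

In odds form, posterior odds = prior odds × likelihood ratio, so prior odds = posterior odds ÷ LR.
Posterior odds = 0.368/(1−0.368) = 0.5823. LR = 0.69/0.26 = 2.6538.
Prior odds = 0.5823/2.6538 = 0.2194, so P(C) = 0.2194/(1+0.2194) ≈ 0.18.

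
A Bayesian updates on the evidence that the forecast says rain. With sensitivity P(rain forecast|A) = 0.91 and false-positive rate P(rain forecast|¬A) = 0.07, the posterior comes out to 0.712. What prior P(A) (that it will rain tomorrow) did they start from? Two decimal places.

P(A) = 0.16

In odds form, posterior odds = prior odds × likelihood ratio, so prior odds = posterior odds ÷ LR.
Posterior odds = 0.712/(1−0.712) = 2.4722. LR = 0.91/0.07 = 13.0000.
Prior odds = 2.4722/13.0000 = 0.1902, so P(A) = 0.1902/(1+0.1902) ≈ 0.16.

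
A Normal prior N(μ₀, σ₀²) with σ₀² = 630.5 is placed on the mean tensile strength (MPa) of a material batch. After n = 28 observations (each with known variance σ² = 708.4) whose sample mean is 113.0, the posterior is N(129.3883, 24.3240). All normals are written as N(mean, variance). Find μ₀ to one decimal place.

μ₀ = 537.8

The posterior mean is a precision-weighted average: μ_n = (τ₀μ₀ + τ_data·x̄)/(τ₀+τ_data), with τ₀=1/σ₀² and τ_data=n/σ².
Here τ₀ = 1/630.5 = 0.001586 and τ_data = 28/708.4 = 0.039526, so τ_n = 0.041112.
Rearranging for μ₀: μ₀ = (μ_n·τ_n − τ_data·x̄)/τ₀ = (129.3883·0.041112 − 0.039526·113.0) / 0.001586 = 0.852974/0.001586 ≈ 537.8.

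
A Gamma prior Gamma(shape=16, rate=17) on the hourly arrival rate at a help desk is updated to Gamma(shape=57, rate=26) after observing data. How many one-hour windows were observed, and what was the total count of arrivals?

n = 9 one-hour windows with total 41 arrivals

A Gamma(α, β) prior (rate parametrization) on a Poisson rate with n observations summing to S gives posterior Gamma(α+S, β+n).
Matching: Σxᵢ = 57 − 16 = 41 and n = 26 − 17 = 9.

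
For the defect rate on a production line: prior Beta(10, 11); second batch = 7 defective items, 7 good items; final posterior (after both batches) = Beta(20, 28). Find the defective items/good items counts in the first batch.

Because Beta–binomial updating is additive in the counts, the combined data contributed (α_post−α_prior, β_post−β_prior) successes and failures.
Total across both batches: 20−10=10 defective items, 28−11=17 good items.
Subtract the second batch: 10−7=3 defective items and 17−7=10 good items.

3 defective items and 10 good items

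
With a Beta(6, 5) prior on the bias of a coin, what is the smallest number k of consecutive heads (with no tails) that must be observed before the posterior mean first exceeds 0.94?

k = 73

After k heads and 0 tails the posterior is Beta(6+k, 5), with mean (6+k)/(6+5+k).
Set (6+k)/(11+k) > 0.94 and solve: k > (0.94·11 − 6)/(1 − 0.94) = 72.333.
The smallest integer exceeding 72.333 is 73.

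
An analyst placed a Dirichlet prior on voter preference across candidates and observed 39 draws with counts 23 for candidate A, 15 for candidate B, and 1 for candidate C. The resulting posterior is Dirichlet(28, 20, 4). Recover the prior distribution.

For a Dirichlet(α) prior with multinomial counts c, the posterior is Dirichlet(α + c) componentwise.
Subtract each count from the matching posterior parameter: 28−23=5, 20−15=5, 4−1=3.

Dirichlet(5, 5, 3)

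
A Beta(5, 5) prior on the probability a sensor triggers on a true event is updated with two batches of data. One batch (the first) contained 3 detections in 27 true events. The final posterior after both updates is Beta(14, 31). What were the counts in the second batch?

Sequential conjugate updates are equivalent to a single update on the pooled data, so total successes = posterior α − prior α and total failures = posterior β − prior β.
Total across both batches: 14−5=9 detections, 31−5=26 misses.
Subtract the first batch: 9−3=6 detections and 26−24=2 misses.

6 detections and 2 misses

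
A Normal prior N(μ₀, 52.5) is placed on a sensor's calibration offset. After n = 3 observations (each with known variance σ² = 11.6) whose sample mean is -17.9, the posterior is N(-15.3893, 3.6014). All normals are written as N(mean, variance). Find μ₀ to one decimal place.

With known observation variance, the Normal–Normal posterior has precision τ_n = τ₀ + n/σ² and mean μ_n = (τ₀μ₀ + (n/σ²)x̄)/τ_n.
Here τ₀ = 1/52.5 = 0.019048 and τ_data = 3/11.6 = 0.258621, so τ_n = 0.277669.
Rearranging for μ₀: μ₀ = (μ_n·τ_n − τ_data·x̄)/τ₀ = (-15.3893·0.277669 − 0.258621·-17.9) / 0.019048 = 0.356184/0.019048 ≈ 18.7.

μ₀ = 18.7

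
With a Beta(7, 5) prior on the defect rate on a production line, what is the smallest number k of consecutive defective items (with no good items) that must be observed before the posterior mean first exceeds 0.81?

k = 15

After k defective items and 0 good items the posterior is Beta(7+k, 5), with mean (7+k)/(7+5+k).
Set (7+k)/(12+k) > 0.81 and solve: k > (0.81·12 − 7)/(1 − 0.81) = 14.316.
The smallest integer exceeding 14.316 is 15, and checking k=15: (22)/(27) = 0.8148 > 0.81.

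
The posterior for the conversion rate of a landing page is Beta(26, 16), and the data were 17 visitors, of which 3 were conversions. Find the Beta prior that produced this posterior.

Beta is conjugate to the binomial likelihood: posterior = Beta(a+s, b+f).
Subtract the data counts: 26−3=23, 16−14=2.

Beta(23, 2)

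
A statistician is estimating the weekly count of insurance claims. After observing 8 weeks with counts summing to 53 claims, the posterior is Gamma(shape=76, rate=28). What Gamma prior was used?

Gamma–Poisson conjugacy: posterior shape = α + Σxᵢ, posterior rate = β + n.
So α = 76 − 53 = 23 and β = 28 − 8 = 20.

Gamma(shape=23, rate=20)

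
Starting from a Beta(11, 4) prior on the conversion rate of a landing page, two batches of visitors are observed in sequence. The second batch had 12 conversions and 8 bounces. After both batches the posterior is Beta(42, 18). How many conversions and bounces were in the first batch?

Because Beta–binomial updating is additive in the counts, the combined data contributed (α_post−α_prior, β_post−β_prior) successes and failures.
Total across both batches: 42−11=31 conversions, 18−4=14 bounces.
Subtract the second batch: 31−12=19 conversions and 14−8=6 bounces.

19 conversions and 6 bounces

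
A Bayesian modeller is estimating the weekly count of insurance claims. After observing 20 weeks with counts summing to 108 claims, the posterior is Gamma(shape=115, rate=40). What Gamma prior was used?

Gamma(shape=7, rate=20)

Gamma–Poisson conjugacy: posterior shape = α + Σxᵢ, posterior rate = β + n.
So α = 115 − 108 = 7 and β = 40 − 20 = 20.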